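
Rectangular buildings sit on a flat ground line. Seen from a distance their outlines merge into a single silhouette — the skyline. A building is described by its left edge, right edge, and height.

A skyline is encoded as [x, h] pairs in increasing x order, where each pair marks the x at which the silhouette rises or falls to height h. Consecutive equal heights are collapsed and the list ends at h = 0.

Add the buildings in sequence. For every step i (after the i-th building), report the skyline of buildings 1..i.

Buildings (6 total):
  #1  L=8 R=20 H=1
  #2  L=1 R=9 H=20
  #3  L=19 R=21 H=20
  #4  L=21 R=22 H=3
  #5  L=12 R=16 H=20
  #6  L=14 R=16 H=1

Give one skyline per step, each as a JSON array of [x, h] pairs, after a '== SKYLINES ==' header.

== SKYLINES ==
[[8,1],[20,0]]
[[1,20],[9,1],[20,0]]
[[1,20],[9,1],[19,20],[21,0]]
[[1,20],[9,1],[19,20],[21,3],[22,0]]
[[1,20],[9,1],[12,20],[16,1],[19,20],[21,3],[22,0]]
[[1,20],[9,1],[12,20],[16,1],[19,20],[21,3],[22,0]]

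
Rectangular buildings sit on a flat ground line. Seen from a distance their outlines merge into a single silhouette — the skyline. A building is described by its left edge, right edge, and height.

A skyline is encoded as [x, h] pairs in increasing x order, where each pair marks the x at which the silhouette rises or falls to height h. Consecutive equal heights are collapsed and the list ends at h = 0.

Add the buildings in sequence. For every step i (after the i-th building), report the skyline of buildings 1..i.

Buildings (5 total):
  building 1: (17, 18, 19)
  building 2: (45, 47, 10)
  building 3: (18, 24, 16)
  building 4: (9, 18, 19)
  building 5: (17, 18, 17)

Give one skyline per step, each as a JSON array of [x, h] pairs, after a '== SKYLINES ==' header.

== SKYLINES ==
[[17,19],[18,0]]
[[17,19],[18,0],[45,10],[47,0]]
[[17,19],[18,16],[24,0],[45,10],[47,0]]
[[9,19],[18,16],[24,0],[45,10],[47,0]]
[[9,19],[18,16],[24,0],[45,10],[47,0]]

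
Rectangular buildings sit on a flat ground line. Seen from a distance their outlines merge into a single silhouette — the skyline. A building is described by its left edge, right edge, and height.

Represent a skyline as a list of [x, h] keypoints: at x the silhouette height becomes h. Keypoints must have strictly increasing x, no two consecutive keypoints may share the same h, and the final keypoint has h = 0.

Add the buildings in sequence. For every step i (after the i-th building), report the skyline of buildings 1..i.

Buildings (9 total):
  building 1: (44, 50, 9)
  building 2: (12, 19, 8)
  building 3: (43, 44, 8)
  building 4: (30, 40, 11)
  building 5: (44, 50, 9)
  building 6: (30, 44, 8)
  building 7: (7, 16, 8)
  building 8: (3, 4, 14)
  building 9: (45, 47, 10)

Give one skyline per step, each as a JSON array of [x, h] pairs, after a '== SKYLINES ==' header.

== SKYLINES ==
[[44,9],[50,0]]
[[12,8],[19,0],[44,9],[50,0]]
[[12,8],[19,0],[43,8],[44,9],[50,0]]
[[12,8],[19,0],[30,11],[40,0],[43,8],[44,9],[50,0]]
[[12,8],[19,0],[30,11],[40,0],[43,8],[44,9],[50,0]]
[[12,8],[19,0],[30,11],[40,8],[44,9],[50,0]]
[[7,8],[19,0],[30,11],[40,8],[44,9],[50,0]]
[[3,14],[4,0],[7,8],[19,0],[30,11],[40,8],[44,9],[50,0]]
[[3,14],[4,0],[7,8],[19,0],[30,11],[40,8],[44,9],[45,10],[47,9],[50,0]]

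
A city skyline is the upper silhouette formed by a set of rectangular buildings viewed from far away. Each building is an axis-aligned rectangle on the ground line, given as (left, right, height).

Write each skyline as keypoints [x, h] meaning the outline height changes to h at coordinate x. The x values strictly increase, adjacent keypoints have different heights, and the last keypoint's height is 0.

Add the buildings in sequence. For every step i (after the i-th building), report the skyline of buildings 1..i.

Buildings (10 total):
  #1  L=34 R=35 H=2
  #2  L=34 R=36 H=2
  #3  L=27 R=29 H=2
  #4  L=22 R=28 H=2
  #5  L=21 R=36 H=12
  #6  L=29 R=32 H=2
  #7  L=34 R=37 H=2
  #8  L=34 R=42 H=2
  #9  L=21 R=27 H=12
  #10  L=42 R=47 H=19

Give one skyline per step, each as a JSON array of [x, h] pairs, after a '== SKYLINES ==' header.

== SKYLINES ==
[[34,2],[35,0]]
[[34,2],[36,0]]
[[27,2],[29,0],[34,2],[36,0]]
[[22,2],[29,0],[34,2],[36,0]]
[[21,12],[36,0]]
[[21,12],[36,0]]
[[21,12],[36,2],[37,0]]
[[21,12],[36,2],[42,0]]
[[21,12],[36,2],[42,0]]
[[21,12],[36,2],[42,19],[47,0]]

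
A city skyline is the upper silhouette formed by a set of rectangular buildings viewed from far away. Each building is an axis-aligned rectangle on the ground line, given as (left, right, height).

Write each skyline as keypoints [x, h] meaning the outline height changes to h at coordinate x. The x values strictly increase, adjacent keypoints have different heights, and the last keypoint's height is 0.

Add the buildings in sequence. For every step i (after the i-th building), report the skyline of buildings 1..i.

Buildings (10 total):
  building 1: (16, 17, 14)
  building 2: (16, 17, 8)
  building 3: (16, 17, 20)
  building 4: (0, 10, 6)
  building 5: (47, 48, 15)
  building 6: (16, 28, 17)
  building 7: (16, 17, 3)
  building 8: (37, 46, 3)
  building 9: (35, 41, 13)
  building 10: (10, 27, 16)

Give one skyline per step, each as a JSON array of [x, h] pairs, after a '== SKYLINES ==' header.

== SKYLINES ==
[[16,14],[17,0]]
[[16,14],[17,0]]
[[16,20],[17,0]]
[[0,6],[10,0],[16,20],[17,0]]
[[0,6],[10,0],[16,20],[17,0],[47,15],[48,0]]
[[0,6],[10,0],[16,20],[17,17],[28,0],[47,15],[48,0]]
[[0,6],[10,0],[16,20],[17,17],[28,0],[47,15],[48,0]]
[[0,6],[10,0],[16,20],[17,17],[28,0],[37,3],[46,0],[47,15],[48,0]]
[[0,6],[10,0],[16,20],[17,17],[28,0],[35,13],[41,3],[46,0],[47,15],[48,0]]
[[0,6],[10,16],[16,20],[17,17],[28,0],[35,13],[41,3],[46,0],[47,15],[48,0]]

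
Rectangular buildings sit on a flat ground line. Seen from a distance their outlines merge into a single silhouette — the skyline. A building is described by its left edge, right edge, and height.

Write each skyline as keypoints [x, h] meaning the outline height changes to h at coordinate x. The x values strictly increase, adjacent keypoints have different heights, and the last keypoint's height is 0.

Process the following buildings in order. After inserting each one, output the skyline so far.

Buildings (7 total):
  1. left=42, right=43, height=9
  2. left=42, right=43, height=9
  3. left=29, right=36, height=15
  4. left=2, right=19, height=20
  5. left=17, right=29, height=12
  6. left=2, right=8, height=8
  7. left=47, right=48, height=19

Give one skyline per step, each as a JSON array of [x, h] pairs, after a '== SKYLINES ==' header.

== SKYLINES ==
[[42,9],[43,0]]
[[42,9],[43,0]]
[[29,15],[36,0],[42,9],[43,0]]
[[2,20],[19,0],[29,15],[36,0],[42,9],[43,0]]
[[2,20],[19,12],[29,15],[36,0],[42,9],[43,0]]
[[2,20],[19,12],[29,15],[36,0],[42,9],[43,0]]
[[2,20],[19,12],[29,15],[36,0],[42,9],[43,0],[47,19],[48,0]]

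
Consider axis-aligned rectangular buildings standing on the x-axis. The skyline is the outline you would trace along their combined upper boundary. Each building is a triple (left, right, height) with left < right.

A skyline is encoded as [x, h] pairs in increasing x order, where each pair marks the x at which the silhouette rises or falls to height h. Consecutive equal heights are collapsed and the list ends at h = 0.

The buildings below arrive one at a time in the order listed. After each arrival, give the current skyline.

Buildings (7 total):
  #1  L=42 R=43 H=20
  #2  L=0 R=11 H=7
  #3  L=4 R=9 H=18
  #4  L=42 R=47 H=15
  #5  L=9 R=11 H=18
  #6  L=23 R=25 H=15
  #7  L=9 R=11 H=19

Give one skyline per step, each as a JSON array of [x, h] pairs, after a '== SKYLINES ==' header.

== SKYLINES ==
[[42,20],[43,0]]
[[0,7],[11,0],[42,20],[43,0]]
[[0,7],[4,18],[9,7],[11,0],[42,20],[43,0]]
[[0,7],[4,18],[9,7],[11,0],[42,20],[43,15],[47,0]]
[[0,7],[4,18],[11,0],[42,20],[43,15],[47,0]]
[[0,7],[4,18],[11,0],[23,15],[25,0],[42,20],[43,15],[47,0]]
[[0,7],[4,18],[9,19],[11,0],[23,15],[25,0],[42,20],[43,15],[47,0]]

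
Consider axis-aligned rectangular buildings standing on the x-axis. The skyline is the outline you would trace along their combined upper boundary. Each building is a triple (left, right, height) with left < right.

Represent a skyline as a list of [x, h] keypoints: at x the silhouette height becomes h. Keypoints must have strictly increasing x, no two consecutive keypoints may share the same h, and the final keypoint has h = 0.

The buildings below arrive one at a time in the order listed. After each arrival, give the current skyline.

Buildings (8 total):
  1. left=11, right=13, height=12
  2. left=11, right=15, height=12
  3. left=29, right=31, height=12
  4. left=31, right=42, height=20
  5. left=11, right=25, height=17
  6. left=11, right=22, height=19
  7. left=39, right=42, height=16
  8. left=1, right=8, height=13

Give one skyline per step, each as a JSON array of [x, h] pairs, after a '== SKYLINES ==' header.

== SKYLINES ==
[[11,12],[13,0]]
[[11,12],[15,0]]
[[11,12],[15,0],[29,12],[31,0]]
[[11,12],[15,0],[29,12],[31,20],[42,0]]
[[11,17],[25,0],[29,12],[31,20],[42,0]]
[[11,19],[22,17],[25,0],[29,12],[31,20],[42,0]]
[[11,19],[22,17],[25,0],[29,12],[31,20],[42,0]]
[[1,13],[8,0],[11,19],[22,17],[25,0],[29,12],[31,20],[42,0]]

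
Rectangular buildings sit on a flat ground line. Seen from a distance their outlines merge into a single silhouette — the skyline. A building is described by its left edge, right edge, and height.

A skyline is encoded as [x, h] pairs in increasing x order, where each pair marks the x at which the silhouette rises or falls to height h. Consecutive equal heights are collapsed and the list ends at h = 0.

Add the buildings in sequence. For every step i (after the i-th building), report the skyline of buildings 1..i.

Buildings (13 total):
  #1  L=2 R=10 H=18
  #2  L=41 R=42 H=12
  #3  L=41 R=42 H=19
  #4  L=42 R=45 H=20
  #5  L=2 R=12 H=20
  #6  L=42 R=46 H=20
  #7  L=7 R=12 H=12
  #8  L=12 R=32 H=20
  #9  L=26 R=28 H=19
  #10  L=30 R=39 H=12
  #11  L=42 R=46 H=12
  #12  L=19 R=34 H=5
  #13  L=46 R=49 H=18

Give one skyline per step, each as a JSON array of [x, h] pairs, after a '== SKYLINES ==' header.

== SKYLINES ==
[[2,18],[10,0]]
[[2,18],[10,0],[41,12],[42,0]]
[[2,18],[10,0],[41,19],[42,0]]
[[2,18],[10,0],[41,19],[42,20],[45,0]]
[[2,20],[12,0],[41,19],[42,20],[45,0]]
[[2,20],[12,0],[41,19],[42,20],[46,0]]
[[2,20],[12,0],[41,19],[42,20],[46,0]]
[[2,20],[32,0],[41,19],[42,20],[46,0]]
[[2,20],[32,0],[41,19],[42,20],[46,0]]
[[2,20],[32,12],[39,0],[41,19],[42,20],[46,0]]
[[2,20],[32,12],[39,0],[41,19],[42,20],[46,0]]
[[2,20],[32,12],[39,0],[41,19],[42,20],[46,0]]
[[2,20],[32,12],[39,0],[41,19],[42,20],[46,18],[49,0]]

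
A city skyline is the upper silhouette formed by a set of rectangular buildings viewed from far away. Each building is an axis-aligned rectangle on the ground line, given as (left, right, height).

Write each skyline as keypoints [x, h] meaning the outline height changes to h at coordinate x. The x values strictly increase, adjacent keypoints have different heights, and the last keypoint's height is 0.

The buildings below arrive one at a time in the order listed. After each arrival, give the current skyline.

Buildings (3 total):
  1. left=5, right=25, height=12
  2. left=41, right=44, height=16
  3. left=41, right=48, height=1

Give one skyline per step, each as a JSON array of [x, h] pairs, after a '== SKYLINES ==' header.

== SKYLINES ==
[[5,12],[25,0]]
[[5,12],[25,0],[41,16],[44,0]]
[[5,12],[25,0],[41,16],[44,1],[48,0]]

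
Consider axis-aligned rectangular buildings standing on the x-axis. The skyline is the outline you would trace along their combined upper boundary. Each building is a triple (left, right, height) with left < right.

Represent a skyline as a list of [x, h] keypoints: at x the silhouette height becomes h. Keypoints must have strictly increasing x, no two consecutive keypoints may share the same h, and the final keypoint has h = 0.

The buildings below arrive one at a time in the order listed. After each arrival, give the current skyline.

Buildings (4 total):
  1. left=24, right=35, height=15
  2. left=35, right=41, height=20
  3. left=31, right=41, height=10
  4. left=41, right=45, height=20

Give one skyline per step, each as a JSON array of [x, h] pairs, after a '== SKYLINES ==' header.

== SKYLINES ==
[[24,15],[35,0]]
[[24,15],[35,20],[41,0]]
[[24,15],[35,20],[41,0]]
[[24,15],[35,20],[45,0]]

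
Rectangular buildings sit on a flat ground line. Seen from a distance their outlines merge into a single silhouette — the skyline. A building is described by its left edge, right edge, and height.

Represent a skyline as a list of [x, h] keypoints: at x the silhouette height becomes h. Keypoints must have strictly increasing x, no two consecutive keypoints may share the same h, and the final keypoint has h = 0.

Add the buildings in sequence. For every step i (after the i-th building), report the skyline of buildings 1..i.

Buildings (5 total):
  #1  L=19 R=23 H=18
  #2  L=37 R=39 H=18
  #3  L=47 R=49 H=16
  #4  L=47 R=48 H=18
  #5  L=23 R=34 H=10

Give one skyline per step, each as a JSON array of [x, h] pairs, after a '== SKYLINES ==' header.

== SKYLINES ==
[[19,18],[23,0]]
[[19,18],[23,0],[37,18],[39,0]]
[[19,18],[23,0],[37,18],[39,0],[47,16],[49,0]]
[[19,18],[23,0],[37,18],[39,0],[47,18],[48,16],[49,0]]
[[19,18],[23,10],[34,0],[37,18],[39,0],[47,18],[48,16],[49,0]]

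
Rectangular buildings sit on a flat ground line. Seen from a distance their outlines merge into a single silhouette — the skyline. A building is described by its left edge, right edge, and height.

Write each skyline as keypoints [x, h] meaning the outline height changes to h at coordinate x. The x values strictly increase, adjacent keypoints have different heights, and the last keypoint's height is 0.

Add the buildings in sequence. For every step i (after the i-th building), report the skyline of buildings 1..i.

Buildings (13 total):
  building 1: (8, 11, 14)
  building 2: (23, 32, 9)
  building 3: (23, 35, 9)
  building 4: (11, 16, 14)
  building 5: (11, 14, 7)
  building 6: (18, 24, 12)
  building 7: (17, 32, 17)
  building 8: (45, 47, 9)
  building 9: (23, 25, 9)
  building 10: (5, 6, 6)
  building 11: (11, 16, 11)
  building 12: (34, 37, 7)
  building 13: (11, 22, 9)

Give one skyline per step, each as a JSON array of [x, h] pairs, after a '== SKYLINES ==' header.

== SKYLINES ==
[[8,14],[11,0]]
[[8,14],[11,0],[23,9],[32,0]]
[[8,14],[11,0],[23,9],[35,0]]
[[8,14],[16,0],[23,9],[35,0]]
[[8,14],[16,0],[23,9],[35,0]]
[[8,14],[16,0],[18,12],[24,9],[35,0]]
[[8,14],[16,0],[17,17],[32,9],[35,0]]
[[8,14],[16,0],[17,17],[32,9],[35,0],[45,9],[47,0]]
[[8,14],[16,0],[17,17],[32,9],[35,0],[45,9],[47,0]]
[[5,6],[6,0],[8,14],[16,0],[17,17],[32,9],[35,0],[45,9],[47,0]]
[[5,6],[6,0],[8,14],[16,0],[17,17],[32,9],[35,0],[45,9],[47,0]]
[[5,6],[6,0],[8,14],[16,0],[17,17],[32,9],[35,7],[37,0],[45,9],[47,0]]
[[5,6],[6,0],[8,14],[16,9],[17,17],[32,9],[35,7],[37,0],[45,9],[47,0]]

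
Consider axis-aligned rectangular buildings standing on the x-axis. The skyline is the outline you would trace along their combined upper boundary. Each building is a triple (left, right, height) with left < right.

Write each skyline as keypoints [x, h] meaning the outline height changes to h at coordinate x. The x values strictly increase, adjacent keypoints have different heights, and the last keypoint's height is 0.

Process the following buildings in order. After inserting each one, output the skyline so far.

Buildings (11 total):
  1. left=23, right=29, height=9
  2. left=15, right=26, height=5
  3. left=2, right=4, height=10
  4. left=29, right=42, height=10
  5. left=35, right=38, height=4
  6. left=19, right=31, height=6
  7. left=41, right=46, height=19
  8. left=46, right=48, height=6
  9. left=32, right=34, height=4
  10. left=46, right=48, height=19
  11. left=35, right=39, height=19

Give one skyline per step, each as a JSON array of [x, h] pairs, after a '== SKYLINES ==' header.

== SKYLINES ==
[[23,9],[29,0]]
[[15,5],[23,9],[29,0]]
[[2,10],[4,0],[15,5],[23,9],[29,0]]
[[2,10],[4,0],[15,5],[23,9],[29,10],[42,0]]
[[2,10],[4,0],[15,5],[23,9],[29,10],[42,0]]
[[2,10],[4,0],[15,5],[19,6],[23,9],[29,10],[42,0]]
[[2,10],[4,0],[15,5],[19,6],[23,9],[29,10],[41,19],[46,0]]
[[2,10],[4,0],[15,5],[19,6],[23,9],[29,10],[41,19],[46,6],[48,0]]
[[2,10],[4,0],[15,5],[19,6],[23,9],[29,10],[41,19],[46,6],[48,0]]
[[2,10],[4,0],[15,5],[19,6],[23,9],[29,10],[41,19],[48,0]]
[[2,10],[4,0],[15,5],[19,6],[23,9],[29,10],[35,19],[39,10],[41,19],[48,0]]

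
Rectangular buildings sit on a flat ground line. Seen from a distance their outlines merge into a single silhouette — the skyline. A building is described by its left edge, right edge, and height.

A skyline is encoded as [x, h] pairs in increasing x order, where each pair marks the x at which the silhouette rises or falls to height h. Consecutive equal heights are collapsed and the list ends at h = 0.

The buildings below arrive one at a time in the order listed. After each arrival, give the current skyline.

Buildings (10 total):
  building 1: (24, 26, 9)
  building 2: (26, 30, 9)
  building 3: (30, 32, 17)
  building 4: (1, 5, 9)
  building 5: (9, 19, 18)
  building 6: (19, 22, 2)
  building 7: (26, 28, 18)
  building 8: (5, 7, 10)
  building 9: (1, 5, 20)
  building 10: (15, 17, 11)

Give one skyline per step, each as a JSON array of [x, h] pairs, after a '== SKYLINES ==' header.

== SKYLINES ==
[[24,9],[26,0]]
[[24,9],[30,0]]
[[24,9],[30,17],[32,0]]
[[1,9],[5,0],[24,9],[30,17],[32,0]]
[[1,9],[5,0],[9,18],[19,0],[24,9],[30,17],[32,0]]
[[1,9],[5,0],[9,18],[19,2],[22,0],[24,9],[30,17],[32,0]]
[[1,9],[5,0],[9,18],[19,2],[22,0],[24,9],[26,18],[28,9],[30,17],[32,0]]
[[1,9],[5,10],[7,0],[9,18],[19,2],[22,0],[24,9],[26,18],[28,9],[30,17],[32,0]]
[[1,20],[5,10],[7,0],[9,18],[19,2],[22,0],[24,9],[26,18],[28,9],[30,17],[32,0]]
[[1,20],[5,10],[7,0],[9,18],[19,2],[22,0],[24,9],[26,18],[28,9],[30,17],[32,0]]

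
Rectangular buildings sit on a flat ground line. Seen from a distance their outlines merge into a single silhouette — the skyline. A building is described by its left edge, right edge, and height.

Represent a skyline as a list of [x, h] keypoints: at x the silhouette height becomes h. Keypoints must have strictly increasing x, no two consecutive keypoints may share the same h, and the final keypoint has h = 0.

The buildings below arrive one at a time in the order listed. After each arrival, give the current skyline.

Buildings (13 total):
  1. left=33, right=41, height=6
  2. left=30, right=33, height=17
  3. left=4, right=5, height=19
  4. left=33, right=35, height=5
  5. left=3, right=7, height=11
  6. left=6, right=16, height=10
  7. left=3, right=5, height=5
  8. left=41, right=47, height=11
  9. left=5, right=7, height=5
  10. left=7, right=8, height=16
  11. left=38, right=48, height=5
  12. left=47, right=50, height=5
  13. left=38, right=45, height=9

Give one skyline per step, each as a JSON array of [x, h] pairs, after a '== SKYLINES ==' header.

== SKYLINES ==
[[33,6],[41,0]]
[[30,17],[33,6],[41,0]]
[[4,19],[5,0],[30,17],[33,6],[41,0]]
[[4,19],[5,0],[30,17],[33,6],[41,0]]
[[3,11],[4,19],[5,11],[7,0],[30,17],[33,6],[41,0]]
[[3,11],[4,19],[5,11],[7,10],[16,0],[30,17],[33,6],[41,0]]
[[3,11],[4,19],[5,11],[7,10],[16,0],[30,17],[33,6],[41,0]]
[[3,11],[4,19],[5,11],[7,10],[16,0],[30,17],[33,6],[41,11],[47,0]]
[[3,11],[4,19],[5,11],[7,10],[16,0],[30,17],[33,6],[41,11],[47,0]]
[[3,11],[4,19],[5,11],[7,16],[8,10],[16,0],[30,17],[33,6],[41,11],[47,0]]
[[3,11],[4,19],[5,11],[7,16],[8,10],[16,0],[30,17],[33,6],[41,11],[47,5],[48,0]]
[[3,11],[4,19],[5,11],[7,16],[8,10],[16,0],[30,17],[33,6],[41,11],[47,5],[50,0]]
[[3,11],[4,19],[5,11],[7,16],[8,10],[16,0],[30,17],[33,6],[38,9],[41,11],[47,5],[50,0]]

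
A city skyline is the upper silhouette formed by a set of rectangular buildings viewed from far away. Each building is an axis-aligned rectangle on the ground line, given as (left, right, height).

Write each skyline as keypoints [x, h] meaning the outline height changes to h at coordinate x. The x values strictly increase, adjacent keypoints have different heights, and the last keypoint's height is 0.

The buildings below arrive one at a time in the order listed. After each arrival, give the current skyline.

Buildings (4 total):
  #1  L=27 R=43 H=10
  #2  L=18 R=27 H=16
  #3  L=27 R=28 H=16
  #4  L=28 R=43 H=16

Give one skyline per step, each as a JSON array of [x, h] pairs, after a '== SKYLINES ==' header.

== SKYLINES ==
[[27,10],[43,0]]
[[18,16],[27,10],[43,0]]
[[18,16],[28,10],[43,0]]
[[18,16],[43,0]]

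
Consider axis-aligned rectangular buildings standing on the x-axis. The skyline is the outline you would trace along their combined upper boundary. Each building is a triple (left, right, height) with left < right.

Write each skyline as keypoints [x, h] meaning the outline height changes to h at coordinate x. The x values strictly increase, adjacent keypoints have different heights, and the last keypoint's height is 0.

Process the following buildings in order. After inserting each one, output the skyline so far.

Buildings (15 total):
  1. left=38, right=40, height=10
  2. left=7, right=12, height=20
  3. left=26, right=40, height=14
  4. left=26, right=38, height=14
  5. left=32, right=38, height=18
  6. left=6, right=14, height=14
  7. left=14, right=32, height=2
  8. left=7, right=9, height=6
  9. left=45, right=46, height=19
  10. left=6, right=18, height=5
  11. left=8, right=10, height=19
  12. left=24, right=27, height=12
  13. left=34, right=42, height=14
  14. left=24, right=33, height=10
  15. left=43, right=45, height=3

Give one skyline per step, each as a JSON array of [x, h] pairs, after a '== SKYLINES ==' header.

== SKYLINES ==
[[38,10],[40,0]]
[[7,20],[12,0],[38,10],[40,0]]
[[7,20],[12,0],[26,14],[40,0]]
[[7,20],[12,0],[26,14],[40,0]]
[[7,20],[12,0],[26,14],[32,18],[38,14],[40,0]]
[[6,14],[7,20],[12,14],[14,0],[26,14],[32,18],[38,14],[40,0]]
[[6,14],[7,20],[12,14],[14,2],[26,14],[32,18],[38,14],[40,0]]
[[6,14],[7,20],[12,14],[14,2],[26,14],[32,18],[38,14],[40,0]]
[[6,14],[7,20],[12,14],[14,2],[26,14],[32,18],[38,14],[40,0],[45,19],[46,0]]
[[6,14],[7,20],[12,14],[14,5],[18,2],[26,14],[32,18],[38,14],[40,0],[45,19],[46,0]]
[[6,14],[7,20],[12,14],[14,5],[18,2],[26,14],[32,18],[38,14],[40,0],[45,19],[46,0]]
[[6,14],[7,20],[12,14],[14,5],[18,2],[24,12],[26,14],[32,18],[38,14],[40,0],[45,19],[46,0]]
[[6,14],[7,20],[12,14],[14,5],[18,2],[24,12],[26,14],[32,18],[38,14],[42,0],[45,19],[46,0]]
[[6,14],[7,20],[12,14],[14,5],[18,2],[24,12],[26,14],[32,18],[38,14],[42,0],[45,19],[46,0]]
[[6,14],[7,20],[12,14],[14,5],[18,2],[24,12],[26,14],[32,18],[38,14],[42,0],[43,3],[45,19],[46,0]]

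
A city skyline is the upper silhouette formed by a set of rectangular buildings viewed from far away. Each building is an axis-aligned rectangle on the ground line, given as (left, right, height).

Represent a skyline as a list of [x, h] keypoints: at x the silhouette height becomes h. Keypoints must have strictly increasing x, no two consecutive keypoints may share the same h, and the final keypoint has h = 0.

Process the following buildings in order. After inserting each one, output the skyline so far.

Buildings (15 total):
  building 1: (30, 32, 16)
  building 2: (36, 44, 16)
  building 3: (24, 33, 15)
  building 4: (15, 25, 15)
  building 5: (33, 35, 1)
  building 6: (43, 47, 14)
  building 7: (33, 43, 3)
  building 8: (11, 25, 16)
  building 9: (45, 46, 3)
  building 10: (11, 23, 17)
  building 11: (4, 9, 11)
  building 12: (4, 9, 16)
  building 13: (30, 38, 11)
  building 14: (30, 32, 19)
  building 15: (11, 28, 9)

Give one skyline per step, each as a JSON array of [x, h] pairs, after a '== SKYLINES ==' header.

== SKYLINES ==
[[30,16],[32,0]]
[[30,16],[32,0],[36,16],[44,0]]
[[24,15],[30,16],[32,15],[33,0],[36,16],[44,0]]
[[15,15],[30,16],[32,15],[33,0],[36,16],[44,0]]
[[15,15],[30,16],[32,15],[33,1],[35,0],[36,16],[44,0]]
[[15,15],[30,16],[32,15],[33,1],[35,0],[36,16],[44,14],[47,0]]
[[15,15],[30,16],[32,15],[33,3],[36,16],[44,14],[47,0]]
[[11,16],[25,15],[30,16],[32,15],[33,3],[36,16],[44,14],[47,0]]
[[11,16],[25,15],[30,16],[32,15],[33,3],[36,16],[44,14],[47,0]]
[[11,17],[23,16],[25,15],[30,16],[32,15],[33,3],[36,16],[44,14],[47,0]]
[[4,11],[9,0],[11,17],[23,16],[25,15],[30,16],[32,15],[33,3],[36,16],[44,14],[47,0]]
[[4,16],[9,0],[11,17],[23,16],[25,15],[30,16],[32,15],[33,3],[36,16],[44,14],[47,0]]
[[4,16],[9,0],[11,17],[23,16],[25,15],[30,16],[32,15],[33,11],[36,16],[44,14],[47,0]]
[[4,16],[9,0],[11,17],[23,16],[25,15],[30,19],[32,15],[33,11],[36,16],[44,14],[47,0]]
[[4,16],[9,0],[11,17],[23,16],[25,15],[30,19],[32,15],[33,11],[36,16],[44,14],[47,0]]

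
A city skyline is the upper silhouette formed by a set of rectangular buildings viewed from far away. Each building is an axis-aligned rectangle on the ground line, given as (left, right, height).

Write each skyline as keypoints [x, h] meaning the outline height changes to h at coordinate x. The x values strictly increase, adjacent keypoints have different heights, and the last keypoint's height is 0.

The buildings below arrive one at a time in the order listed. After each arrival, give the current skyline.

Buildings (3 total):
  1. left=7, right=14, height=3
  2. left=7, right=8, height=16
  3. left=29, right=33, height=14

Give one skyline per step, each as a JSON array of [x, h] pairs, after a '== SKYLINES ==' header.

== SKYLINES ==
[[7,3],[14,0]]
[[7,16],[8,3],[14,0]]
[[7,16],[8,3],[14,0],[29,14],[33,0]]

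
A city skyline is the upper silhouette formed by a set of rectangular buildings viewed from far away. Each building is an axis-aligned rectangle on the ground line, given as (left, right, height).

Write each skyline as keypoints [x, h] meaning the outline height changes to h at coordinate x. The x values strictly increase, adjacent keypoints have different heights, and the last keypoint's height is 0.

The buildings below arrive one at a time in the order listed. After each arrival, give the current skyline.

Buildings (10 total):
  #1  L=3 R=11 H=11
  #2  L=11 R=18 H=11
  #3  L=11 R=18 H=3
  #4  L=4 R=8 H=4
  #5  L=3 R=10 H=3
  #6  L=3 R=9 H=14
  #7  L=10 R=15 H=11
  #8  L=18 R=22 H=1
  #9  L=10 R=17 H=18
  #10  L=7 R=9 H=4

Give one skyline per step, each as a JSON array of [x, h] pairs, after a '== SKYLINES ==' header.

== SKYLINES ==
[[3,11],[11,0]]
[[3,11],[18,0]]
[[3,11],[18,0]]
[[3,11],[18,0]]
[[3,11],[18,0]]
[[3,14],[9,11],[18,0]]
[[3,14],[9,11],[18,0]]
[[3,14],[9,11],[18,1],[22,0]]
[[3,14],[9,11],[10,18],[17,11],[18,1],[22,0]]
[[3,14],[9,11],[10,18],[17,11],[18,1],[22,0]]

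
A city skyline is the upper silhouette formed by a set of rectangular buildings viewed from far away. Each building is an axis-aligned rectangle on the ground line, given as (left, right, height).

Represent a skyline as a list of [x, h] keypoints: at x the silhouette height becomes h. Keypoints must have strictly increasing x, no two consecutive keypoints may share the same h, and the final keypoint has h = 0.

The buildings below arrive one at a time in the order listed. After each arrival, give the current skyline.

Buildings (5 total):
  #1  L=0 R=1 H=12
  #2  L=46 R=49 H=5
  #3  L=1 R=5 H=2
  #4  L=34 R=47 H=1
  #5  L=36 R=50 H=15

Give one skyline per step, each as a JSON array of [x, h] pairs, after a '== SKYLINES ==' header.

== SKYLINES ==
[[0,12],[1,0]]
[[0,12],[1,0],[46,5],[49,0]]
[[0,12],[1,2],[5,0],[46,5],[49,0]]
[[0,12],[1,2],[5,0],[34,1],[46,5],[49,0]]
[[0,12],[1,2],[5,0],[34,1],[36,15],[50,0]]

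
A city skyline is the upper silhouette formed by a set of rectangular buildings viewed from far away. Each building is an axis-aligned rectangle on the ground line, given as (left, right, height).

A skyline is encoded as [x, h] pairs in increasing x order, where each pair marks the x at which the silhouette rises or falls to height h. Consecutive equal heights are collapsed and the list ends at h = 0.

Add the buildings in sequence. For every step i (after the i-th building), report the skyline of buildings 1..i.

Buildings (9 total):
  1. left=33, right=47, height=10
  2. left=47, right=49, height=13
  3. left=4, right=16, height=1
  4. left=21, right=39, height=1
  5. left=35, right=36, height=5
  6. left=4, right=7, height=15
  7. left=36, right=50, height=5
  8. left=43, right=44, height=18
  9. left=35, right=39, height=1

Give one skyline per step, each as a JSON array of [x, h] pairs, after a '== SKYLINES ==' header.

== SKYLINES ==
[[33,10],[47,0]]
[[33,10],[47,13],[49,0]]
[[4,1],[16,0],[33,10],[47,13],[49,0]]
[[4,1],[16,0],[21,1],[33,10],[47,13],[49,0]]
[[4,1],[16,0],[21,1],[33,10],[47,13],[49,0]]
[[4,15],[7,1],[16,0],[21,1],[33,10],[47,13],[49,0]]
[[4,15],[7,1],[16,0],[21,1],[33,10],[47,13],[49,5],[50,0]]
[[4,15],[7,1],[16,0],[21,1],[33,10],[43,18],[44,10],[47,13],[49,5],[50,0]]
[[4,15],[7,1],[16,0],[21,1],[33,10],[43,18],[44,10],[47,13],[49,5],[50,0]]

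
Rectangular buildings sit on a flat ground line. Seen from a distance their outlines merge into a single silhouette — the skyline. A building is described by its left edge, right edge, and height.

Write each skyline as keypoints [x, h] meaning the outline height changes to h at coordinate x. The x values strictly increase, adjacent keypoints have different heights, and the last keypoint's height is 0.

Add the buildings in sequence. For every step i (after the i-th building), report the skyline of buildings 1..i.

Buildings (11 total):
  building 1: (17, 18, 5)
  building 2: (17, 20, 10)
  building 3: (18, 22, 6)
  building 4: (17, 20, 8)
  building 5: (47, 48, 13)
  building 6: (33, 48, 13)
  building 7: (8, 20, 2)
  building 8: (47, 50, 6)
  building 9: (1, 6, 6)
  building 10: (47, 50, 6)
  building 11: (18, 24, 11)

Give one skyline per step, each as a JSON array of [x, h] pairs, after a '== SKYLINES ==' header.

== SKYLINES ==
[[17,5],[18,0]]
[[17,10],[20,0]]
[[17,10],[20,6],[22,0]]
[[17,10],[20,6],[22,0]]
[[17,10],[20,6],[22,0],[47,13],[48,0]]
[[17,10],[20,6],[22,0],[33,13],[48,0]]
[[8,2],[17,10],[20,6],[22,0],[33,13],[48,0]]
[[8,2],[17,10],[20,6],[22,0],[33,13],[48,6],[50,0]]
[[1,6],[6,0],[8,2],[17,10],[20,6],[22,0],[33,13],[48,6],[50,0]]
[[1,6],[6,0],[8,2],[17,10],[20,6],[22,0],[33,13],[48,6],[50,0]]
[[1,6],[6,0],[8,2],[17,10],[18,11],[24,0],[33,13],[48,6],[50,0]]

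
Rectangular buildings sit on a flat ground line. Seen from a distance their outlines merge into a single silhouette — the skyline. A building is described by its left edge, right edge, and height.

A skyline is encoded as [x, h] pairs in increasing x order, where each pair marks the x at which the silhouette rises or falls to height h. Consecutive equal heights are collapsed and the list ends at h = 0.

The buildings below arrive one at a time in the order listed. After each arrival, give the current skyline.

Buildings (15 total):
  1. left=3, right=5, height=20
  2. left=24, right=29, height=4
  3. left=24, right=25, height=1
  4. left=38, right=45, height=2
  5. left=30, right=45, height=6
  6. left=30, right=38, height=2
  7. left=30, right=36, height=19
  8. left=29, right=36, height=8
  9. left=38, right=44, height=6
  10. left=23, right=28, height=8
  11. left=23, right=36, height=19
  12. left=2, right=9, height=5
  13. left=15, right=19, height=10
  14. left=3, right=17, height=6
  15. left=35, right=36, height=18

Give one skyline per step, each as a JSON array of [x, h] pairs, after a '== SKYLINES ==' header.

== SKYLINES ==
[[3,20],[5,0]]
[[3,20],[5,0],[24,4],[29,0]]
[[3,20],[5,0],[24,4],[29,0]]
[[3,20],[5,0],[24,4],[29,0],[38,2],[45,0]]
[[3,20],[5,0],[24,4],[29,0],[30,6],[45,0]]
[[3,20],[5,0],[24,4],[29,0],[30,6],[45,0]]
[[3,20],[5,0],[24,4],[29,0],[30,19],[36,6],[45,0]]
[[3,20],[5,0],[24,4],[29,8],[30,19],[36,6],[45,0]]
[[3,20],[5,0],[24,4],[29,8],[30,19],[36,6],[45,0]]
[[3,20],[5,0],[23,8],[28,4],[29,8],[30,19],[36,6],[45,0]]
[[3,20],[5,0],[23,19],[36,6],[45,0]]
[[2,5],[3,20],[5,5],[9,0],[23,19],[36,6],[45,0]]
[[2,5],[3,20],[5,5],[9,0],[15,10],[19,0],[23,19],[36,6],[45,0]]
[[2,5],[3,20],[5,6],[15,10],[19,0],[23,19],[36,6],[45,0]]
[[2,5],[3,20],[5,6],[15,10],[19,0],[23,19],[36,6],[45,0]]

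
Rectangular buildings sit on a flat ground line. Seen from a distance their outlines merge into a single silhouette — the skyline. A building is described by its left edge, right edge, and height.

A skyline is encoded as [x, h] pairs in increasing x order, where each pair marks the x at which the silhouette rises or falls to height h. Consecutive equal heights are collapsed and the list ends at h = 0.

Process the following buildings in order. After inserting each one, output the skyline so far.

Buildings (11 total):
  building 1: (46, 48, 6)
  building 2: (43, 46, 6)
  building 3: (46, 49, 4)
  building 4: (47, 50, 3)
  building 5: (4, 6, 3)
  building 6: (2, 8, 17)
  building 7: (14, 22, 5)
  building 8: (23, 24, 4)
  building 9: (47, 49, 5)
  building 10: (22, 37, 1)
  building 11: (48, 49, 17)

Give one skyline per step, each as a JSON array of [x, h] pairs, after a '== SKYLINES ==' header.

== SKYLINES ==
[[46,6],[48,0]]
[[43,6],[48,0]]
[[43,6],[48,4],[49,0]]
[[43,6],[48,4],[49,3],[50,0]]
[[4,3],[6,0],[43,6],[48,4],[49,3],[50,0]]
[[2,17],[8,0],[43,6],[48,4],[49,3],[50,0]]
[[2,17],[8,0],[14,5],[22,0],[43,6],[48,4],[49,3],[50,0]]
[[2,17],[8,0],[14,5],[22,0],[23,4],[24,0],[43,6],[48,4],[49,3],[50,0]]
[[2,17],[8,0],[14,5],[22,0],[23,4],[24,0],[43,6],[48,5],[49,3],[50,0]]
[[2,17],[8,0],[14,5],[22,1],[23,4],[24,1],[37,0],[43,6],[48,5],[49,3],[50,0]]
[[2,17],[8,0],[14,5],[22,1],[23,4],[24,1],[37,0],[43,6],[48,17],[49,3],[50,0]]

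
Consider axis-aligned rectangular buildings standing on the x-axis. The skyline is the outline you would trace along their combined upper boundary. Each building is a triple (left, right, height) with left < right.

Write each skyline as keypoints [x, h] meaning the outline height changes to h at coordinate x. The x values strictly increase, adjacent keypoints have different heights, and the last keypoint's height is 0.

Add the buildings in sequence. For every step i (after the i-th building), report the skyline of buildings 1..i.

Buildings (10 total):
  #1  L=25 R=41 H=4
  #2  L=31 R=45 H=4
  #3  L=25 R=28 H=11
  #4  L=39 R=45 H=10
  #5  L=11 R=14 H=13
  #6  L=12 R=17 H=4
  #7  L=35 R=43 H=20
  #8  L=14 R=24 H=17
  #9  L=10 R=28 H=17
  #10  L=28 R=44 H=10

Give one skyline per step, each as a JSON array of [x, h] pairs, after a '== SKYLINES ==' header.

== SKYLINES ==
[[25,4],[41,0]]
[[25,4],[45,0]]
[[25,11],[28,4],[45,0]]
[[25,11],[28,4],[39,10],[45,0]]
[[11,13],[14,0],[25,11],[28,4],[39,10],[45,0]]
[[11,13],[14,4],[17,0],[25,11],[28,4],[39,10],[45,0]]
[[11,13],[14,4],[17,0],[25,11],[28,4],[35,20],[43,10],[45,0]]
[[11,13],[14,17],[24,0],[25,11],[28,4],[35,20],[43,10],[45,0]]
[[10,17],[28,4],[35,20],[43,10],[45,0]]
[[10,17],[28,10],[35,20],[43,10],[45,0]]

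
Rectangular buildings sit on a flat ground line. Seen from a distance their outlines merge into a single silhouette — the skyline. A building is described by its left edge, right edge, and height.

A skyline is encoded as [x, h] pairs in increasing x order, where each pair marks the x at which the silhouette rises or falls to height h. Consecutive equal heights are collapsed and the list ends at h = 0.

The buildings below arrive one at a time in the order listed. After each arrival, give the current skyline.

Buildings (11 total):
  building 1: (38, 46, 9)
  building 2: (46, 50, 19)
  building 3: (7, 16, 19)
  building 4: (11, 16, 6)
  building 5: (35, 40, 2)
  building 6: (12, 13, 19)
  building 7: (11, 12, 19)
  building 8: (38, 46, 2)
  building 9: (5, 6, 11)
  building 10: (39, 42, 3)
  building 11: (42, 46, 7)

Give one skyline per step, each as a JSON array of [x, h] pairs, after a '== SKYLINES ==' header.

== SKYLINES ==
[[38,9],[46,0]]
[[38,9],[46,19],[50,0]]
[[7,19],[16,0],[38,9],[46,19],[50,0]]
[[7,19],[16,0],[38,9],[46,19],[50,0]]
[[7,19],[16,0],[35,2],[38,9],[46,19],[50,0]]
[[7,19],[16,0],[35,2],[38,9],[46,19],[50,0]]
[[7,19],[16,0],[35,2],[38,9],[46,19],[50,0]]
[[7,19],[16,0],[35,2],[38,9],[46,19],[50,0]]
[[5,11],[6,0],[7,19],[16,0],[35,2],[38,9],[46,19],[50,0]]
[[5,11],[6,0],[7,19],[16,0],[35,2],[38,9],[46,19],[50,0]]
[[5,11],[6,0],[7,19],[16,0],[35,2],[38,9],[46,19],[50,0]]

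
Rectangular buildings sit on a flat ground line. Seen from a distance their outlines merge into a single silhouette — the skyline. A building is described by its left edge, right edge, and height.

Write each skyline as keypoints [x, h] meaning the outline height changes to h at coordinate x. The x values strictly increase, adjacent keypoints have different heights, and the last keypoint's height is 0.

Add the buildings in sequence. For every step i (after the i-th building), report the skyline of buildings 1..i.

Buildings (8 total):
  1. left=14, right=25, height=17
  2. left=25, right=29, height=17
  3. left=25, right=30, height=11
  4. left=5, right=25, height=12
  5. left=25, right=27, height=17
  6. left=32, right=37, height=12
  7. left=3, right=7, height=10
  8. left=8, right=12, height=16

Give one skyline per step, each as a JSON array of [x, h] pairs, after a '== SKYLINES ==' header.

== SKYLINES ==
[[14,17],[25,0]]
[[14,17],[29,0]]
[[14,17],[29,11],[30,0]]
[[5,12],[14,17],[29,11],[30,0]]
[[5,12],[14,17],[29,11],[30,0]]
[[5,12],[14,17],[29,11],[30,0],[32,12],[37,0]]
[[3,10],[5,12],[14,17],[29,11],[30,0],[32,12],[37,0]]
[[3,10],[5,12],[8,16],[12,12],[14,17],[29,11],[30,0],[32,12],[37,0]]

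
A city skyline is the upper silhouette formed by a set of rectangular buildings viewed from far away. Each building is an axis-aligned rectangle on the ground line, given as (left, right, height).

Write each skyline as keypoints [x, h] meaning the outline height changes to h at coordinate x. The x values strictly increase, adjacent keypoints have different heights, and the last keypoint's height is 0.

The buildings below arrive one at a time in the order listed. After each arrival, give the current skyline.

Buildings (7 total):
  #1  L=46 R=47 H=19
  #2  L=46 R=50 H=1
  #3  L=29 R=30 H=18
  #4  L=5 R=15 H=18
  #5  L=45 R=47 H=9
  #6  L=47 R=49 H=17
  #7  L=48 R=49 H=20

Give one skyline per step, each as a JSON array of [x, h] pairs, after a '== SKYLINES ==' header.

== SKYLINES ==
[[46,19],[47,0]]
[[46,19],[47,1],[50,0]]
[[29,18],[30,0],[46,19],[47,1],[50,0]]
[[5,18],[15,0],[29,18],[30,0],[46,19],[47,1],[50,0]]
[[5,18],[15,0],[29,18],[30,0],[45,9],[46,19],[47,1],[50,0]]
[[5,18],[15,0],[29,18],[30,0],[45,9],[46,19],[47,17],[49,1],[50,0]]
[[5,18],[15,0],[29,18],[30,0],[45,9],[46,19],[47,17],[48,20],[49,1],[50,0]]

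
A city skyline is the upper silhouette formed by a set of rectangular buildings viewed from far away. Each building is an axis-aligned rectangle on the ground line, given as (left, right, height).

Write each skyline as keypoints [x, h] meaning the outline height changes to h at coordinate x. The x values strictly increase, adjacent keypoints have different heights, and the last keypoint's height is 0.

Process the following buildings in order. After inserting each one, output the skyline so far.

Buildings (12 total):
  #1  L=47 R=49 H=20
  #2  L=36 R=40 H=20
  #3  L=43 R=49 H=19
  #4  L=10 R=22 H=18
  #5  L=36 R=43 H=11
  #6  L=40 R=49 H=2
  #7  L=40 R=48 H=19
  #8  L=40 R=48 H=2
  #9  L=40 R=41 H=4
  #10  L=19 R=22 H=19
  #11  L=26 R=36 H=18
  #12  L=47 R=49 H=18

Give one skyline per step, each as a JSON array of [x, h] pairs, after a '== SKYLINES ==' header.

== SKYLINES ==
[[47,20],[49,0]]
[[36,20],[40,0],[47,20],[49,0]]
[[36,20],[40,0],[43,19],[47,20],[49,0]]
[[10,18],[22,0],[36,20],[40,0],[43,19],[47,20],[49,0]]
[[10,18],[22,0],[36,20],[40,11],[43,19],[47,20],[49,0]]
[[10,18],[22,0],[36,20],[40,11],[43,19],[47,20],[49,0]]
[[10,18],[22,0],[36,20],[40,19],[47,20],[49,0]]
[[10,18],[22,0],[36,20],[40,19],[47,20],[49,0]]
[[10,18],[22,0],[36,20],[40,19],[47,20],[49,0]]
[[10,18],[19,19],[22,0],[36,20],[40,19],[47,20],[49,0]]
[[10,18],[19,19],[22,0],[26,18],[36,20],[40,19],[47,20],[49,0]]
[[10,18],[19,19],[22,0],[26,18],[36,20],[40,19],[47,20],[49,0]]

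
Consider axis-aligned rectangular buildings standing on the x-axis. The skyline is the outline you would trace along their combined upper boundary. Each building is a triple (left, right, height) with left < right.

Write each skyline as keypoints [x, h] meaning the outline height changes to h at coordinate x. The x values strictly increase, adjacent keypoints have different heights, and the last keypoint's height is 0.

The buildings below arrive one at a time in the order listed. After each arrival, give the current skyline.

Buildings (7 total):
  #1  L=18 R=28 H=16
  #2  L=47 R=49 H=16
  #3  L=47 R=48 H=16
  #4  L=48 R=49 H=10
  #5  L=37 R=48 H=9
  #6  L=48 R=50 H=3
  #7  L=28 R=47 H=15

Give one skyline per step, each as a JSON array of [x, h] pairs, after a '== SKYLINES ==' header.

== SKYLINES ==
[[18,16],[28,0]]
[[18,16],[28,0],[47,16],[49,0]]
[[18,16],[28,0],[47,16],[49,0]]
[[18,16],[28,0],[47,16],[49,0]]
[[18,16],[28,0],[37,9],[47,16],[49,0]]
[[18,16],[28,0],[37,9],[47,16],[49,3],[50,0]]
[[18,16],[28,15],[47,16],[49,3],[50,0]]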